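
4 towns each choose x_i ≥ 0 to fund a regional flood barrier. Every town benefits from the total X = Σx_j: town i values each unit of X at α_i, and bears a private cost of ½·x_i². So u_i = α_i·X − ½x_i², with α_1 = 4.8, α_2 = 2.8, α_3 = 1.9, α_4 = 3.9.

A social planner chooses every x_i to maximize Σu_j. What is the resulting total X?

Planner FOC: ∂(Σu_j)/∂x_i = (Σα_j) − x_i = 0, so x_i^SO = Σα_j = 13.4 for every i; X^SO = 53.6.

53.6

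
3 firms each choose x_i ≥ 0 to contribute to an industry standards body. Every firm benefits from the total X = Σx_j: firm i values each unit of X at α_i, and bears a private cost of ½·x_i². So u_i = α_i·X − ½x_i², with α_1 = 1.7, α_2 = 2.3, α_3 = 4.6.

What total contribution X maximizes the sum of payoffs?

25.8

Planner FOC: ∂(Σu_j)/∂x_i = (Σα_j) − x_i = 0, so x_i^SO = Σα_j = 8.6 for every i; X^SO = 25.8.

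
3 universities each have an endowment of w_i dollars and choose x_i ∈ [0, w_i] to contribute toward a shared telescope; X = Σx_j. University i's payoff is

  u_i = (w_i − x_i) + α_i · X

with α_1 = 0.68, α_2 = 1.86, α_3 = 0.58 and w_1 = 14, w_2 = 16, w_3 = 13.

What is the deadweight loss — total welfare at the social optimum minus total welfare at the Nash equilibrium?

57.24

∂u_i/∂x_i = α_i − 1, so university i contributes w_i if α_i > 1, else 0.
α_i > 1 for i ∈ {2}; NE contributions (0, 16, 0), X = 16.
W^NE = Σw_i − X^NE + (Σα_i)·X^NE = 43 + 2.12·16 = 76.92.
Planner: ∂(Σu_j)/∂x_i = Σα_j − 1 = 2.12 > 0, so everyone contributes w_i; X^SO = 43, W^SO = 43 + 2.12·43 = 134.16.
Deadweight loss = 57.24.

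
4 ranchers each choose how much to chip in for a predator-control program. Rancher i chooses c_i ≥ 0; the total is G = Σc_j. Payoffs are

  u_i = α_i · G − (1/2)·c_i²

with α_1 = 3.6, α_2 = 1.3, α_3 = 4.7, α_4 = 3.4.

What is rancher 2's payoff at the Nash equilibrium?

16.055

Rancher i's FOC: ∂u_i/∂c_i = α_i − c_i = 0, so c_i* = α_i.
NE contributions = (3.6, 1.3, 4.7, 3.4); G = 13.
u_2 = α_2·G − ½·(c_2)² = 1.3·13 − ½·1.3² = 16.055.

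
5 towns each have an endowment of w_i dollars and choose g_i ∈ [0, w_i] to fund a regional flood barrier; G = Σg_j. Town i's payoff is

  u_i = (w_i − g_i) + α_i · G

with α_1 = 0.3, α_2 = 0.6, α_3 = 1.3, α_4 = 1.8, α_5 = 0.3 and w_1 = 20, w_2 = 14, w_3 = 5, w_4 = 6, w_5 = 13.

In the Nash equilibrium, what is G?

∂u_i/∂g_i = α_i − 1, so town i contributes w_i if α_i > 1, else 0.
α_i > 1 for i ∈ {3, 4}; NE contributions (0, 0, 5, 6, 0), G = 11.

11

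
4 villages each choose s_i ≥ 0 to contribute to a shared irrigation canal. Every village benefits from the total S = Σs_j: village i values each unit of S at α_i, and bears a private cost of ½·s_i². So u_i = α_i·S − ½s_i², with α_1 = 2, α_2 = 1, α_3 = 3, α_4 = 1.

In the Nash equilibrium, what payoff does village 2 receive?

6.5

Village i's FOC: ∂u_i/∂s_i = α_i − s_i = 0, so s_i* = α_i.
NE contributions = (2, 1, 3, 1); S = 7.
u_2 = α_2·S − ½·(s_2)² = 1·7 − ½·1² = 6.5.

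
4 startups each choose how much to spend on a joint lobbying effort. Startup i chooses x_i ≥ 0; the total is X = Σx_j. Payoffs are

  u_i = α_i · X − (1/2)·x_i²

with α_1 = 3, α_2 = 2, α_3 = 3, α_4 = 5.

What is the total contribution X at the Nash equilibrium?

Startup i's FOC: ∂u_i/∂x_i = α_i − x_i = 0, so x_i* = α_i.
NE contributions = (3, 2, 3, 5); X = 13.

13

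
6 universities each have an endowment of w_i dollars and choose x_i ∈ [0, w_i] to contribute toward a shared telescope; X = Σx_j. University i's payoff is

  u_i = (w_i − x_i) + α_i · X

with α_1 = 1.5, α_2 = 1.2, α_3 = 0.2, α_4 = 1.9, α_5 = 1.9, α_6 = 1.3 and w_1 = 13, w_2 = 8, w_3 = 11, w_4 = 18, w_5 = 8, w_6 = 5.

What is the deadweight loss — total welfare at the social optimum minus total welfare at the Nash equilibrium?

77

∂u_i/∂x_i = α_i − 1, so university i contributes w_i if α_i > 1, else 0.
α_i > 1 for i ∈ {1, 2, 4, 5, 6}; NE contributions (13, 8, 0, 18, 8, 5), X = 52.
W^NE = Σw_i − X^NE + (Σα_i)·X^NE = 63 + 7·52 = 427.
Planner: ∂(Σu_j)/∂x_i = Σα_j − 1 = 7 > 0, so everyone contributes w_i; X^SO = 63, W^SO = 63 + 7·63 = 504.
Deadweight loss = 77.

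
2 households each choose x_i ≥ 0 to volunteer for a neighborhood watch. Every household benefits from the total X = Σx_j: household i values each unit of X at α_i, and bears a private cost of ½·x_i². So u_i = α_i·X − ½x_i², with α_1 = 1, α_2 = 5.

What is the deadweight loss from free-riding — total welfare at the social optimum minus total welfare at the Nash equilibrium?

13

Household i's FOC: ∂u_i/∂x_i = α_i − x_i = 0, so x_i* = α_i.
NE contributions = (1, 5); X = 6.
W^NE = (Σα)·X − ½Σα_i² = 6² − ½·26 = 23.
Planner sets x_i = Σα_j = 6 for every i, so X^SO = 2·6 = 12.
W^SO = (Σα)·X^SO − ½·2·(Σα)² = (2/2)·6² = 36.
Deadweight loss = W^SO − W^NE = 13.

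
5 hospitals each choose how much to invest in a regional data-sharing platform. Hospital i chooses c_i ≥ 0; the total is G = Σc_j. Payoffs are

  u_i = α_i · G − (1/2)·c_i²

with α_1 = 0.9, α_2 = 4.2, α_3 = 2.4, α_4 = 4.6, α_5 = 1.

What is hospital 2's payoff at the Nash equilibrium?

Hospital i's FOC: ∂u_i/∂c_i = α_i − c_i = 0, so c_i* = α_i.
NE contributions = (0.9, 4.2, 2.4, 4.6, 1); G = 13.1.
u_2 = α_2·G − ½·(c_2)² = 4.2·13.1 − ½·4.2² = 46.2.

46.2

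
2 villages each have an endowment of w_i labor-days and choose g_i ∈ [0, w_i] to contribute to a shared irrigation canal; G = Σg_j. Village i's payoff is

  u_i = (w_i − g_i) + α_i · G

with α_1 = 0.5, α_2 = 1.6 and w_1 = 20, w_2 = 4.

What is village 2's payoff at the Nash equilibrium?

6.4

∂u_i/∂g_i = α_i − 1, so village i contributes w_i if α_i > 1, else 0.
α_i > 1 for i ∈ {2}; NE contributions (0, 4), G = 4.
u_2 = (4 − 4) + 1.6·4 = 6.4.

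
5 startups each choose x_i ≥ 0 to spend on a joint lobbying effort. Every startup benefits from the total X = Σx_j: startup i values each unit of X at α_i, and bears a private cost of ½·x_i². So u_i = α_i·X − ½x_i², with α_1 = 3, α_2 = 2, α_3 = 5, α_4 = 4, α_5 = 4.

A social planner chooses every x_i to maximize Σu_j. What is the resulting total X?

Planner FOC: ∂(Σu_j)/∂x_i = (Σα_j) − x_i = 0, so x_i^SO = Σα_j = 18 for every i; X^SO = 90.

90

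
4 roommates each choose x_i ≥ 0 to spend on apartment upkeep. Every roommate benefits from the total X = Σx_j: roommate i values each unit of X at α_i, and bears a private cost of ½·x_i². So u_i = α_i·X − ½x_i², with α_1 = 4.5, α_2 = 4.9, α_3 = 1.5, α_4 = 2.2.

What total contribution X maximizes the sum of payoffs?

Planner FOC: ∂(Σu_j)/∂x_i = (Σα_j) − x_i = 0, so x_i^SO = Σα_j = 13.1 for every i; X^SO = 52.4.

52.4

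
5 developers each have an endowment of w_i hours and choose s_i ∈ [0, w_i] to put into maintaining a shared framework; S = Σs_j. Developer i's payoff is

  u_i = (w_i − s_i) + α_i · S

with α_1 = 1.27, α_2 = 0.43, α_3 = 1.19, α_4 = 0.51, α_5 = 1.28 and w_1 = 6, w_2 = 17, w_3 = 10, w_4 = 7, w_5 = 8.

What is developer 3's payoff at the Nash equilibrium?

28.56

∂u_i/∂s_i = α_i − 1, so developer i contributes w_i if α_i > 1, else 0.
α_i > 1 for i ∈ {1, 3, 5}; NE contributions (6, 0, 10, 0, 8), S = 24.
u_3 = (10 − 10) + 1.19·24 = 28.56.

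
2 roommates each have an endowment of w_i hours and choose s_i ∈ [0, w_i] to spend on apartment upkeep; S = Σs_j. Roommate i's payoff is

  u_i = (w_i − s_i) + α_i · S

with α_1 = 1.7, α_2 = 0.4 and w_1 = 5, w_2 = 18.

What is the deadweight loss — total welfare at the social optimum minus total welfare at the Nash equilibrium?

∂u_i/∂s_i = α_i − 1, so roommate i contributes w_i if α_i > 1, else 0.
α_i > 1 for i ∈ {1}; NE contributions (5, 0), S = 5.
W^NE = Σw_i − S^NE + (Σα_i)·S^NE = 23 + 1.1·5 = 28.5.
Planner: ∂(Σu_j)/∂s_i = Σα_j − 1 = 1.1 > 0, so everyone contributes w_i; S^SO = 23, W^SO = 23 + 1.1·23 = 48.3.
Deadweight loss = 19.8.

19.8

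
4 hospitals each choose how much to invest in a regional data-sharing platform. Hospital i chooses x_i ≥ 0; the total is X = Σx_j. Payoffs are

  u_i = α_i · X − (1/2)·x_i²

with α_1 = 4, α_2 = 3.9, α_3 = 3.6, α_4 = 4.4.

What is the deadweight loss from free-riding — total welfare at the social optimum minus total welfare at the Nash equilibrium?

284.575

Hospital i's FOC: ∂u_i/∂x_i = α_i − x_i = 0, so x_i* = α_i.
NE contributions = (4, 3.9, 3.6, 4.4); X = 15.9.
W^NE = (Σα)·X − ½Σα_i² = 15.9² − ½·63.53 = 221.045.
Planner sets x_i = Σα_j = 15.9 for every i, so X^SO = 4·15.9 = 63.6.
W^SO = (Σα)·X^SO − ½·4·(Σα)² = (4/2)·15.9² = 505.62.
Deadweight loss = W^SO − W^NE = 284.575.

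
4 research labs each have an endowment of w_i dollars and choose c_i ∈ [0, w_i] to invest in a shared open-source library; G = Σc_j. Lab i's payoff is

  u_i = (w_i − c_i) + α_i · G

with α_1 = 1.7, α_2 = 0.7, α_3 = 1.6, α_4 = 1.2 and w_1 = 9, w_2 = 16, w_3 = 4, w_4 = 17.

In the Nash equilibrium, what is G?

30

∂u_i/∂c_i = α_i − 1, so lab i contributes w_i if α_i > 1, else 0.
α_i > 1 for i ∈ {1, 3, 4}; NE contributions (9, 0, 4, 17), G = 30.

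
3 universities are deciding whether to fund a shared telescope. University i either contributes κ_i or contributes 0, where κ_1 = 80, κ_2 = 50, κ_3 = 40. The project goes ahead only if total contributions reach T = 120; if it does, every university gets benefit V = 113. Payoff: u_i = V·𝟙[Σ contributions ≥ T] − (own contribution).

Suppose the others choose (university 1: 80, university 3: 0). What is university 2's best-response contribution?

50

Others' total = 80. Contributing 50 brings total to 130 ≥ 120: gain V − κ_2 = 63.
Best response: 50.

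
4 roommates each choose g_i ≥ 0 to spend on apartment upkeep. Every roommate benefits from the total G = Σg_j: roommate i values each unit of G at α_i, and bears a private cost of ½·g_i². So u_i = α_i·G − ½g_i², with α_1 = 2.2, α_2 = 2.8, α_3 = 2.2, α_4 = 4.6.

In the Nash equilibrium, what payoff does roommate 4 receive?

43.7

Roommate i's FOC: ∂u_i/∂g_i = α_i − g_i = 0, so g_i* = α_i.
NE contributions = (2.2, 2.8, 2.2, 4.6); G = 11.8.
u_4 = α_4·G − ½·(g_4)² = 4.6·11.8 − ½·4.6² = 43.7.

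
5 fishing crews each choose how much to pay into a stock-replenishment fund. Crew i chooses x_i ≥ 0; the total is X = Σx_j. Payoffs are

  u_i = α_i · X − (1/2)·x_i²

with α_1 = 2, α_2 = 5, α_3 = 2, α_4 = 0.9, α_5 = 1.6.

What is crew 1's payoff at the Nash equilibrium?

21

Crew i's FOC: ∂u_i/∂x_i = α_i − x_i = 0, so x_i* = α_i.
NE contributions = (2, 5, 2, 0.9, 1.6); X = 11.5.
u_1 = α_1·X − ½·(x_1)² = 2·11.5 − ½·2² = 21.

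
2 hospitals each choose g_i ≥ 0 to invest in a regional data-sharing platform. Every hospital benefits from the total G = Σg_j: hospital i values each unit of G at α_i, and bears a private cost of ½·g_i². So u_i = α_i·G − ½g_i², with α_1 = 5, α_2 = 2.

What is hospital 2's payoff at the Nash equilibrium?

12

Hospital i's FOC: ∂u_i/∂g_i = α_i − g_i = 0, so g_i* = α_i.
NE contributions = (5, 2); G = 7.
u_2 = α_2·G − ½·(g_2)² = 2·7 − ½·2² = 12.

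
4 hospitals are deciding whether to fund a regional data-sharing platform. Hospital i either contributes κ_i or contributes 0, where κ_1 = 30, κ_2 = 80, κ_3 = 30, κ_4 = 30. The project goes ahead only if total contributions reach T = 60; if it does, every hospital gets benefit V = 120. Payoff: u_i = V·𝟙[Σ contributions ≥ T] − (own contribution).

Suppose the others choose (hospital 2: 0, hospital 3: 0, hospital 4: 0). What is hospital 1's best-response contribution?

0

Others' total = 0. Even contributing 30 gives 30 < 60: no benefit either way.
Best response: 0.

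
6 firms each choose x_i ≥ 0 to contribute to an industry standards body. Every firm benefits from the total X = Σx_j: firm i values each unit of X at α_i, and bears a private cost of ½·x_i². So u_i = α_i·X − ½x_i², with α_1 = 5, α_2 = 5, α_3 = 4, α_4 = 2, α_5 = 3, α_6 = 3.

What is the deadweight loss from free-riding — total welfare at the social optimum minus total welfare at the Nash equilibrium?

Firm i's FOC: ∂u_i/∂x_i = α_i − x_i = 0, so x_i* = α_i.
NE contributions = (5, 5, 4, 2, 3, 3); X = 22.
W^NE = (Σα)·X − ½Σα_i² = 22² − ½·88 = 440.
Planner sets x_i = Σα_j = 22 for every i, so X^SO = 6·22 = 132.
W^SO = (Σα)·X^SO − ½·6·(Σα)² = (6/2)·22² = 1452.
Deadweight loss = W^SO − W^NE = 1012.

1012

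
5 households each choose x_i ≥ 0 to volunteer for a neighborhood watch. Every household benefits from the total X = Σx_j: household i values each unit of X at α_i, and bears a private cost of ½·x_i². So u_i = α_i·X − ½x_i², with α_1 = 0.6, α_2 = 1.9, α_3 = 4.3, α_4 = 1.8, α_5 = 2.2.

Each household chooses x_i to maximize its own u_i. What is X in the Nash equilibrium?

Household i's FOC: ∂u_i/∂x_i = α_i − x_i = 0, so x_i* = α_i.
NE contributions = (0.6, 1.9, 4.3, 1.8, 2.2); X = 10.8.

10.8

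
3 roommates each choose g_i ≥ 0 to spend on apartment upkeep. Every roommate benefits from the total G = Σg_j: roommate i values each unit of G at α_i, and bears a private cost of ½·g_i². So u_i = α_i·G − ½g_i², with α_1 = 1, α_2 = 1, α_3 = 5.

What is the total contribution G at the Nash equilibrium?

Roommate i's FOC: ∂u_i/∂g_i = α_i − g_i = 0, so g_i* = α_i.
NE contributions = (1, 1, 5); G = 7.

7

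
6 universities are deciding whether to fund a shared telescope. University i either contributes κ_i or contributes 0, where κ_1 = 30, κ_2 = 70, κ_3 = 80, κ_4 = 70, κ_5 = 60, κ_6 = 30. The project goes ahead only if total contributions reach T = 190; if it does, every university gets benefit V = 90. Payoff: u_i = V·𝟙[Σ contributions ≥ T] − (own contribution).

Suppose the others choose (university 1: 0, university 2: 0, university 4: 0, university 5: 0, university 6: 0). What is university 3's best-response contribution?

0

Others' total = 0. Even contributing 80 gives 80 < 190: no benefit either way.
Best response: 0.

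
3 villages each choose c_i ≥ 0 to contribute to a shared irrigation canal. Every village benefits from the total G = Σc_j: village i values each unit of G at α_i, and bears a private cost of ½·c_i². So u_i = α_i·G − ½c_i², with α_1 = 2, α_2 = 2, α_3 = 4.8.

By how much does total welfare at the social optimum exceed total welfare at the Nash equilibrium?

54.24

Village i's FOC: ∂u_i/∂c_i = α_i − c_i = 0, so c_i* = α_i.
NE contributions = (2, 2, 4.8); G = 8.8.
W^NE = (Σα)·G − ½Σα_i² = 8.8² − ½·31.04 = 61.92.
Planner sets c_i = Σα_j = 8.8 for every i, so G^SO = 3·8.8 = 26.4.
W^SO = (Σα)·G^SO − ½·3·(Σα)² = (3/2)·8.8² = 116.16.
Deadweight loss = W^SO − W^NE = 54.24.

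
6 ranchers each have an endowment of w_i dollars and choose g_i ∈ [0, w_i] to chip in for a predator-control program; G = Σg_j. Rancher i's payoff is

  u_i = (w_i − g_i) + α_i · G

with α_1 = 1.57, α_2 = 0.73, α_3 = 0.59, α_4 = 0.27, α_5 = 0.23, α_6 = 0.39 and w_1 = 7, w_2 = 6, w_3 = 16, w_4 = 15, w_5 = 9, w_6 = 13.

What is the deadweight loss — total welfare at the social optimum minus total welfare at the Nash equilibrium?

164.02

∂u_i/∂g_i = α_i − 1, so rancher i contributes w_i if α_i > 1, else 0.
α_i > 1 for i ∈ {1}; NE contributions (7, 0, 0, 0, 0, 0), G = 7.
W^NE = Σw_i − G^NE + (Σα_i)·G^NE = 66 + 2.78·7 = 85.46.
Planner: ∂(Σu_j)/∂g_i = Σα_j − 1 = 2.78 > 0, so everyone contributes w_i; G^SO = 66, W^SO = 66 + 2.78·66 = 249.48.
Deadweight loss = 164.02.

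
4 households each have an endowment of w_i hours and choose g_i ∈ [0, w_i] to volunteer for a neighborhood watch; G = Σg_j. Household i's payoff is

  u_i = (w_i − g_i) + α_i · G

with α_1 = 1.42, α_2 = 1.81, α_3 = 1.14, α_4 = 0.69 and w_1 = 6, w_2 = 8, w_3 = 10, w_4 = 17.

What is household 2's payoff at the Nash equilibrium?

43.44

∂u_i/∂g_i = α_i − 1, so household i contributes w_i if α_i > 1, else 0.
α_i > 1 for i ∈ {1, 2, 3}; NE contributions (6, 8, 10, 0), G = 24.
u_2 = (8 − 8) + 1.81·24 = 43.44.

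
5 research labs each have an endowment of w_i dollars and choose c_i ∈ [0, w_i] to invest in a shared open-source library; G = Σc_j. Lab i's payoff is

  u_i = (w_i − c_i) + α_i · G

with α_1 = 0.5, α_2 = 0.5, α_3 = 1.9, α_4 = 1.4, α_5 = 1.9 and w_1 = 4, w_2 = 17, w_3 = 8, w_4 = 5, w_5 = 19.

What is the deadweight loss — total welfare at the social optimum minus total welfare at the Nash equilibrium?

109.2

∂u_i/∂c_i = α_i − 1, so lab i contributes w_i if α_i > 1, else 0.
α_i > 1 for i ∈ {3, 4, 5}; NE contributions (0, 0, 8, 5, 19), G = 32.
W^NE = Σw_i − G^NE + (Σα_i)·G^NE = 53 + 5.2·32 = 219.4.
Planner: ∂(Σu_j)/∂c_i = Σα_j − 1 = 5.2 > 0, so everyone contributes w_i; G^SO = 53, W^SO = 53 + 5.2·53 = 328.6.
Deadweight loss = 109.2.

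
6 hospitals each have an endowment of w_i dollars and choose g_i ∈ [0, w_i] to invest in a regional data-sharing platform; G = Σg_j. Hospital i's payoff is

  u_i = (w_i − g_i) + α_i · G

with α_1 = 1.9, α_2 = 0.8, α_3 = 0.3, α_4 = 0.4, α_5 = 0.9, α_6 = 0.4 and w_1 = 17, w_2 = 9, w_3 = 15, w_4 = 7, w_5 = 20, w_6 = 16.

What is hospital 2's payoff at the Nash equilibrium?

22.6

∂u_i/∂g_i = α_i − 1, so hospital i contributes w_i if α_i > 1, else 0.
α_i > 1 for i ∈ {1}; NE contributions (17, 0, 0, 0, 0, 0), G = 17.
u_2 = (9 − 0) + 0.8·17 = 22.6.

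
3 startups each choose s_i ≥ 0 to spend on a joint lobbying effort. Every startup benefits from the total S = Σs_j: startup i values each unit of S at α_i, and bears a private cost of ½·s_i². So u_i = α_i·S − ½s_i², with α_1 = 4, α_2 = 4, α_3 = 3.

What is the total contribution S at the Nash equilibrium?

11

Startup i's FOC: ∂u_i/∂s_i = α_i − s_i = 0, so s_i* = α_i.
NE contributions = (4, 4, 3); S = 11.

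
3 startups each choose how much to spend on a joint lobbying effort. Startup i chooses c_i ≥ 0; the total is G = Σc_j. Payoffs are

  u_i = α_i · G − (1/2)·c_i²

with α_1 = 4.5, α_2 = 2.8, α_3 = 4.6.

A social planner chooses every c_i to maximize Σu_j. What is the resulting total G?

35.7

Planner FOC: ∂(Σu_j)/∂c_i = (Σα_j) − c_i = 0, so c_i^SO = Σα_j = 11.9 for every i; G^SO = 35.7.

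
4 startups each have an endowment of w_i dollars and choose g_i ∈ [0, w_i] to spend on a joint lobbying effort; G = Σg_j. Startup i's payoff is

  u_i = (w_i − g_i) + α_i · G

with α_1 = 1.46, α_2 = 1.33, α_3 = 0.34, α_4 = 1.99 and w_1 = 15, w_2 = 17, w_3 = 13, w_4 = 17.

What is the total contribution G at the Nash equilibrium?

∂u_i/∂g_i = α_i − 1, so startup i contributes w_i if α_i > 1, else 0.
α_i > 1 for i ∈ {1, 2, 4}; NE contributions (15, 17, 0, 17), G = 49.

49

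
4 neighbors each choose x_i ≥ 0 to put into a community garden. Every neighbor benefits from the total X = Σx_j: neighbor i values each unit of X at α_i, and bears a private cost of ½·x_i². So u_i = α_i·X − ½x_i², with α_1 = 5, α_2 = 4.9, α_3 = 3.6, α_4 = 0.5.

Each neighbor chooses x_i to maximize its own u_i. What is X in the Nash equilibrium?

14

Neighbor i's FOC: ∂u_i/∂x_i = α_i − x_i = 0, so x_i* = α_i.
NE contributions = (5, 4.9, 3.6, 0.5); X = 14.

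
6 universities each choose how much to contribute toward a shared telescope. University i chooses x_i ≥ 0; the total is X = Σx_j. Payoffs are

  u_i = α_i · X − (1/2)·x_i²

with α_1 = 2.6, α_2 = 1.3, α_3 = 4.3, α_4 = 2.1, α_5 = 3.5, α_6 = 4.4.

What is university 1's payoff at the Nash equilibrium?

University i's FOC: ∂u_i/∂x_i = α_i − x_i = 0, so x_i* = α_i.
NE contributions = (2.6, 1.3, 4.3, 2.1, 3.5, 4.4); X = 18.2.
u_1 = α_1·X − ½·(x_1)² = 2.6·18.2 − ½·2.6² = 43.94.

43.94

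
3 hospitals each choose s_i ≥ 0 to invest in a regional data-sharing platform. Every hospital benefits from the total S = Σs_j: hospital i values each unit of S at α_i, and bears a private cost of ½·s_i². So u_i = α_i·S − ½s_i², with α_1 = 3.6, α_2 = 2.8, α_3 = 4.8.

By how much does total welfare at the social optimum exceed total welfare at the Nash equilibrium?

Hospital i's FOC: ∂u_i/∂s_i = α_i − s_i = 0, so s_i* = α_i.
NE contributions = (3.6, 2.8, 4.8); S = 11.2.
W^NE = (Σα)·S − ½Σα_i² = 11.2² − ½·43.84 = 103.52.
Planner sets s_i = Σα_j = 11.2 for every i, so S^SO = 3·11.2 = 33.6.
W^SO = (Σα)·S^SO − ½·3·(Σα)² = (3/2)·11.2² = 188.16.
Deadweight loss = W^SO − W^NE = 84.64.

84.64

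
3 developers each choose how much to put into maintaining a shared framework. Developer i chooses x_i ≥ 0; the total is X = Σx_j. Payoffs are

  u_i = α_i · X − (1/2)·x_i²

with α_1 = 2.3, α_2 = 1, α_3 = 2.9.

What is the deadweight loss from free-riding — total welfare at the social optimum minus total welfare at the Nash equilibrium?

26.57

Developer i's FOC: ∂u_i/∂x_i = α_i − x_i = 0, so x_i* = α_i.
NE contributions = (2.3, 1, 2.9); X = 6.2.
W^NE = (Σα)·X − ½Σα_i² = 6.2² − ½·14.7 = 31.09.
Planner sets x_i = Σα_j = 6.2 for every i, so X^SO = 3·6.2 = 18.6.
W^SO = (Σα)·X^SO − ½·3·(Σα)² = (3/2)·6.2² = 57.66.
Deadweight loss = W^SO − W^NE = 26.57.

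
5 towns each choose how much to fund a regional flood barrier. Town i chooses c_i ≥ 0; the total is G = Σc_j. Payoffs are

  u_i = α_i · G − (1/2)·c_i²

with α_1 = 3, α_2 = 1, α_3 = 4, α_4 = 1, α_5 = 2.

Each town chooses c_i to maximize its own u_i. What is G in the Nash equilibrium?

Town i's FOC: ∂u_i/∂c_i = α_i − c_i = 0, so c_i* = α_i.
NE contributions = (3, 1, 4, 1, 2); G = 11.

11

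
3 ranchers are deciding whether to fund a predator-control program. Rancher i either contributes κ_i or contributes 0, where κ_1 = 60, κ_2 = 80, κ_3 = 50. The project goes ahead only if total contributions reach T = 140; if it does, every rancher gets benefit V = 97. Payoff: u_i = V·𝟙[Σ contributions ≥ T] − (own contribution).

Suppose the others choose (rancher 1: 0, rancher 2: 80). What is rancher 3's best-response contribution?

0

Others' total = 80. Even contributing 50 gives 130 < 140: no benefit either way.
Best response: 0.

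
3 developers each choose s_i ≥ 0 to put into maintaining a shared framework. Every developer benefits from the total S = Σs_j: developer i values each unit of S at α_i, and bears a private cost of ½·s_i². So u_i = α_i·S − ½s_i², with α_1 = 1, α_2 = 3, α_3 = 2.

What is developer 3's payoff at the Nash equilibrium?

Developer i's FOC: ∂u_i/∂s_i = α_i − s_i = 0, so s_i* = α_i.
NE contributions = (1, 3, 2); S = 6.
u_3 = α_3·S − ½·(s_3)² = 2·6 − ½·2² = 10.

10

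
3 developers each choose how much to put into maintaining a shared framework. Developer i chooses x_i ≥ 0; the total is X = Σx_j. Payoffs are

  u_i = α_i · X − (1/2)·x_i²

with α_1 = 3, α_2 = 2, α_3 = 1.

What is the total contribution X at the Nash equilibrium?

Developer i's FOC: ∂u_i/∂x_i = α_i − x_i = 0, so x_i* = α_i.
NE contributions = (3, 2, 1); X = 6.

6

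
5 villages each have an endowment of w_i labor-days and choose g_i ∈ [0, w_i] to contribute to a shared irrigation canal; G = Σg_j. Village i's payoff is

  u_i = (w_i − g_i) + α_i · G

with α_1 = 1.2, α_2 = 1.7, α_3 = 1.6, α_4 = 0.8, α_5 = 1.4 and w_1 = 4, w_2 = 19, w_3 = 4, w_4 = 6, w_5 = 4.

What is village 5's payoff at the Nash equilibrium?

∂u_i/∂g_i = α_i − 1, so village i contributes w_i if α_i > 1, else 0.
α_i > 1 for i ∈ {1, 2, 3, 5}; NE contributions (4, 19, 4, 0, 4), G = 31.
u_5 = (4 − 4) + 1.4·31 = 43.4.

43.4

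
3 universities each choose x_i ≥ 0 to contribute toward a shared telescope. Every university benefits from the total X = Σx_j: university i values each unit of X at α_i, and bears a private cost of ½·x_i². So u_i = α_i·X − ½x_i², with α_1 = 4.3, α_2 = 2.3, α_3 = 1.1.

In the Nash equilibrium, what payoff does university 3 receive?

7.865

University i's FOC: ∂u_i/∂x_i = α_i − x_i = 0, so x_i* = α_i.
NE contributions = (4.3, 2.3, 1.1); X = 7.7.
u_3 = α_3·X − ½·(x_3)² = 1.1·7.7 − ½·1.1² = 7.865.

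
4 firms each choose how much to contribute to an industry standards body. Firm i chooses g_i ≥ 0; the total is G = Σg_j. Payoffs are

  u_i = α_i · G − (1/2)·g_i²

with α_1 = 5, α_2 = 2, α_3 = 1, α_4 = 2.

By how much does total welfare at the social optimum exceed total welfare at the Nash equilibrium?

Firm i's FOC: ∂u_i/∂g_i = α_i − g_i = 0, so g_i* = α_i.
NE contributions = (5, 2, 1, 2); G = 10.
W^NE = (Σα)·G − ½Σα_i² = 10² − ½·34 = 83.
Planner sets g_i = Σα_j = 10 for every i, so G^SO = 4·10 = 40.
W^SO = (Σα)·G^SO − ½·4·(Σα)² = (4/2)·10² = 200.
Deadweight loss = W^SO − W^NE = 117.

117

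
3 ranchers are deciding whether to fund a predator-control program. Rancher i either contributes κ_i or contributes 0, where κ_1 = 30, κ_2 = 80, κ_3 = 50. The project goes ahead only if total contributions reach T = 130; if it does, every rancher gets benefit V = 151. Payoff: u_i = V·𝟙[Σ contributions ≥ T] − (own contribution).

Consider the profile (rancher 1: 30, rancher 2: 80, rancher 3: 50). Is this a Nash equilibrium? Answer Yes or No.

Total = 160 ≥ 130: provided.
Rancher 1 (pledges 30, payoff 121): dropping to 0 → total 130, payoff 151. Profitable deviation.

No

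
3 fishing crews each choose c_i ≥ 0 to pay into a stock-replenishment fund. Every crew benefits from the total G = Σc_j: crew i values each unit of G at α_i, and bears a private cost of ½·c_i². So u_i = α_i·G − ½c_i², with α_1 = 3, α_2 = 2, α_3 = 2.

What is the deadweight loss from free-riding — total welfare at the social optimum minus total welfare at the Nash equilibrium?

33

Crew i's FOC: ∂u_i/∂c_i = α_i − c_i = 0, so c_i* = α_i.
NE contributions = (3, 2, 2); G = 7.
W^NE = (Σα)·G − ½Σα_i² = 7² − ½·17 = 40.5.
Planner sets c_i = Σα_j = 7 for every i, so G^SO = 3·7 = 21.
W^SO = (Σα)·G^SO − ½·3·(Σα)² = (3/2)·7² = 73.5.
Deadweight loss = W^SO − W^NE = 33.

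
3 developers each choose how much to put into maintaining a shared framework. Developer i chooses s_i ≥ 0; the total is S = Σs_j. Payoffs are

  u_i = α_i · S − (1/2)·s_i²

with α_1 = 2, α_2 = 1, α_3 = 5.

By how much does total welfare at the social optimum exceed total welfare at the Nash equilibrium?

47

Developer i's FOC: ∂u_i/∂s_i = α_i − s_i = 0, so s_i* = α_i.
NE contributions = (2, 1, 5); S = 8.
W^NE = (Σα)·S − ½Σα_i² = 8² − ½·30 = 49.
Planner sets s_i = Σα_j = 8 for every i, so S^SO = 3·8 = 24.
W^SO = (Σα)·S^SO − ½·3·(Σα)² = (3/2)·8² = 96.
Deadweight loss = W^SO − W^NE = 47.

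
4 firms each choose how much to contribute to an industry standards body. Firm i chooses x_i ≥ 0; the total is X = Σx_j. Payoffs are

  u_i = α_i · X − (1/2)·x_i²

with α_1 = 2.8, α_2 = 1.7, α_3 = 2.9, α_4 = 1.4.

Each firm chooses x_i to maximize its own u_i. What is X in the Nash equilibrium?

Firm i's FOC: ∂u_i/∂x_i = α_i − x_i = 0, so x_i* = α_i.
NE contributions = (2.8, 1.7, 2.9, 1.4); X = 8.8.

8.8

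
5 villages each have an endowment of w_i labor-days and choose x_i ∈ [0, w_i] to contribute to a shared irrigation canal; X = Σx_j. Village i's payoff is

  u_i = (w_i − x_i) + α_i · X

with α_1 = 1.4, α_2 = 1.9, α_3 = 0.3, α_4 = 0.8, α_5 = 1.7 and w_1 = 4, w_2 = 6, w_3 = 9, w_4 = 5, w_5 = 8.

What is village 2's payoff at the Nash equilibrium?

34.2

∂u_i/∂x_i = α_i − 1, so village i contributes w_i if α_i > 1, else 0.
α_i > 1 for i ∈ {1, 2, 5}; NE contributions (4, 6, 0, 0, 8), X = 18.
u_2 = (6 − 6) + 1.9·18 = 34.2.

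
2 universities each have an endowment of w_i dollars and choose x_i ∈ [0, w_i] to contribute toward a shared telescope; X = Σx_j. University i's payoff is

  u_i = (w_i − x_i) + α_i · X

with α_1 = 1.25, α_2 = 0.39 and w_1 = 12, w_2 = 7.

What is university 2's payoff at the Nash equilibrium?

∂u_i/∂x_i = α_i − 1, so university i contributes w_i if α_i > 1, else 0.
α_i > 1 for i ∈ {1}; NE contributions (12, 0), X = 12.
u_2 = (7 − 0) + 0.39·12 = 11.68.

11.68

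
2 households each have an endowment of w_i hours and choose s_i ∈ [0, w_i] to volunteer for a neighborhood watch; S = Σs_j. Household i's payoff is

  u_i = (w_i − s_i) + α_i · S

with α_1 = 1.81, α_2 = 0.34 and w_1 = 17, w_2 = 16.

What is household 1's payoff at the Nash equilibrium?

30.77

∂u_i/∂s_i = α_i − 1, so household i contributes w_i if α_i > 1, else 0.
α_i > 1 for i ∈ {1}; NE contributions (17, 0), S = 17.
u_1 = (17 − 17) + 1.81·17 = 30.77.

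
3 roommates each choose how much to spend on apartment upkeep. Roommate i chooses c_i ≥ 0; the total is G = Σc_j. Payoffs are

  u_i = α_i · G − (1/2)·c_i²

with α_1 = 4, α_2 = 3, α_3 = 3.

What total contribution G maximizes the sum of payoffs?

30

Planner FOC: ∂(Σu_j)/∂c_i = (Σα_j) − c_i = 0, so c_i^SO = Σα_j = 10 for every i; G^SO = 30.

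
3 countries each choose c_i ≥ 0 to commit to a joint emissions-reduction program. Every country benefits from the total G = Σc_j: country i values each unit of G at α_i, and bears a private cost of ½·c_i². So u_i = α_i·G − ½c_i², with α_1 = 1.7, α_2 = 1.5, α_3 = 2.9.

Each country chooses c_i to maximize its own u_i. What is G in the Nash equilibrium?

Country i's FOC: ∂u_i/∂c_i = α_i − c_i = 0, so c_i* = α_i.
NE contributions = (1.7, 1.5, 2.9); G = 6.1.

6.1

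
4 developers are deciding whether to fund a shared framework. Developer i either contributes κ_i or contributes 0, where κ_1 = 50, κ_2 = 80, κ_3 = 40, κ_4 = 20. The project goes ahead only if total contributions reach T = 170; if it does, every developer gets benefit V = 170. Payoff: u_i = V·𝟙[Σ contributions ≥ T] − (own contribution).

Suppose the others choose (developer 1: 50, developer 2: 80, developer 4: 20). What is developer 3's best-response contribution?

40

Others' total = 150. Contributing 40 brings total to 190 ≥ 170: gain V − κ_3 = 130.
Best response: 40.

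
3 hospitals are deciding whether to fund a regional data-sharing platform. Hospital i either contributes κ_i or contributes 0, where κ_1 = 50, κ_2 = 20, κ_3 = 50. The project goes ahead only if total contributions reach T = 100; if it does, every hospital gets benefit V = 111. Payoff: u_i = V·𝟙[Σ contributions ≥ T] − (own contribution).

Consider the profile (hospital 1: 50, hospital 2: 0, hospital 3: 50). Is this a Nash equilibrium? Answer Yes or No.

Total = 100 ≥ 100: provided.
Hospital 1 (pledges 50, payoff 61): dropping to 0 → total 50, payoff 0. No gain.
Hospital 2 (pledges 0, payoff 111): pledging 20 → total 120, payoff 91. No gain.
Hospital 3 (pledges 50, payoff 61): dropping to 0 → total 50, payoff 0. No gain.

Yes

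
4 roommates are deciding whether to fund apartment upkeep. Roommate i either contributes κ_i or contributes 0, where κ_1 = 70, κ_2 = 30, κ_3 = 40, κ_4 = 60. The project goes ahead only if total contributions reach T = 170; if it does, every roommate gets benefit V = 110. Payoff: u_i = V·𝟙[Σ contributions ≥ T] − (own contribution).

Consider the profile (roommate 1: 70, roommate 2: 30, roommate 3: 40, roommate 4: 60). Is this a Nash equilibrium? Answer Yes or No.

Total = 200 ≥ 170: provided.
Roommate 1 (pledges 70, payoff 40): dropping to 0 → total 130, payoff 0. No gain.
Roommate 2 (pledges 30, payoff 80): dropping to 0 → total 170, payoff 110. Profitable deviation.

No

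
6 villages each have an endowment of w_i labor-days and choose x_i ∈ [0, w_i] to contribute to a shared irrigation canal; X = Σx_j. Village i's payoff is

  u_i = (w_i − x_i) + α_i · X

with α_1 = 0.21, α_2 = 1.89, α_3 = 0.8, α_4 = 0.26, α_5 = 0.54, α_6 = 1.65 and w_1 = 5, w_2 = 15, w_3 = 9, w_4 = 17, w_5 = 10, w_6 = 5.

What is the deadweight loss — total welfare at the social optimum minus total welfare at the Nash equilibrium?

178.35

∂u_i/∂x_i = α_i − 1, so village i contributes w_i if α_i > 1, else 0.
α_i > 1 for i ∈ {2, 6}; NE contributions (0, 15, 0, 0, 0, 5), X = 20.
W^NE = Σw_i − X^NE + (Σα_i)·X^NE = 61 + 4.35·20 = 148.
Planner: ∂(Σu_j)/∂x_i = Σα_j − 1 = 4.35 > 0, so everyone contributes w_i; X^SO = 61, W^SO = 61 + 4.35·61 = 326.35.
Deadweight loss = 178.35.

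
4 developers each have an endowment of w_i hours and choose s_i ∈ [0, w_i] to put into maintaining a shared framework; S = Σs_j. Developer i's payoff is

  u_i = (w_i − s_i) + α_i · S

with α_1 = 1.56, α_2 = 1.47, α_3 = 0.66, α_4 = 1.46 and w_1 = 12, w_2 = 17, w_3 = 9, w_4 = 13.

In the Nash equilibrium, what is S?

42

∂u_i/∂s_i = α_i − 1, so developer i contributes w_i if α_i > 1, else 0.
α_i > 1 for i ∈ {1, 2, 4}; NE contributions (12, 17, 0, 13), S = 42.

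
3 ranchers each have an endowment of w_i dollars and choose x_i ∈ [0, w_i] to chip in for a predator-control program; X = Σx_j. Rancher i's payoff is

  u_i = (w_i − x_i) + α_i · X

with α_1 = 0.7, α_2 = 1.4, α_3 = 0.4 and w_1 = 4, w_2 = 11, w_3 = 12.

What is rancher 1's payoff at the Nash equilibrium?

11.7

∂u_i/∂x_i = α_i − 1, so rancher i contributes w_i if α_i > 1, else 0.
α_i > 1 for i ∈ {2}; NE contributions (0, 11, 0), X = 11.
u_1 = (4 − 0) + 0.7·11 = 11.7.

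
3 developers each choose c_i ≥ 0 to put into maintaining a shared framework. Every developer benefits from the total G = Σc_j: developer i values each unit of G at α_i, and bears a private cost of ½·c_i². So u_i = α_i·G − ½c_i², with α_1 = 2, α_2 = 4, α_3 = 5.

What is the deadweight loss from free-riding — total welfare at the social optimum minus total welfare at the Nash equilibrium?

Developer i's FOC: ∂u_i/∂c_i = α_i − c_i = 0, so c_i* = α_i.
NE contributions = (2, 4, 5); G = 11.
W^NE = (Σα)·G − ½Σα_i² = 11² − ½·45 = 98.5.
Planner sets c_i = Σα_j = 11 for every i, so G^SO = 3·11 = 33.
W^SO = (Σα)·G^SO − ½·3·(Σα)² = (3/2)·11² = 181.5.
Deadweight loss = W^SO − W^NE = 83.

83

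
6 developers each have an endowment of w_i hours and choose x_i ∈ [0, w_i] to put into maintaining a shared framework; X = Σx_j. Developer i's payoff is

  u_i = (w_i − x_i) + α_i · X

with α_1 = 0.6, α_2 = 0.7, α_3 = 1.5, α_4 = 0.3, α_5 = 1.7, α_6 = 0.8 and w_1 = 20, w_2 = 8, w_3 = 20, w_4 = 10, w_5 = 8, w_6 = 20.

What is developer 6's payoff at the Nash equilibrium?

42.4

∂u_i/∂x_i = α_i − 1, so developer i contributes w_i if α_i > 1, else 0.
α_i > 1 for i ∈ {3, 5}; NE contributions (0, 0, 20, 0, 8, 0), X = 28.
u_6 = (20 − 0) + 0.8·28 = 42.4.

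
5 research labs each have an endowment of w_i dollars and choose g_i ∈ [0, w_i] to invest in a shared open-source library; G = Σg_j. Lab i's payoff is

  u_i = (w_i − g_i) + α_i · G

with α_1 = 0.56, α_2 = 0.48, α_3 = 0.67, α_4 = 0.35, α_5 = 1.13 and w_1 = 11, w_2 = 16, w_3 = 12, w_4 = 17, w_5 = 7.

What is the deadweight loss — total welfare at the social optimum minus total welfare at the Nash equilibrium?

122.64

∂u_i/∂g_i = α_i − 1, so lab i contributes w_i if α_i > 1, else 0.
α_i > 1 for i ∈ {5}; NE contributions (0, 0, 0, 0, 7), G = 7.
W^NE = Σw_i − G^NE + (Σα_i)·G^NE = 63 + 2.19·7 = 78.33.
Planner: ∂(Σu_j)/∂g_i = Σα_j − 1 = 2.19 > 0, so everyone contributes w_i; G^SO = 63, W^SO = 63 + 2.19·63 = 200.97.
Deadweight loss = 122.64.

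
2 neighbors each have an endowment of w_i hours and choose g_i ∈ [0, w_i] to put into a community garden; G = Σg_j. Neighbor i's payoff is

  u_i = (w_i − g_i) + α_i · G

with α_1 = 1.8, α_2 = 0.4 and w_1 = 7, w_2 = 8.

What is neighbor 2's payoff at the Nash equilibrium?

10.8

∂u_i/∂g_i = α_i − 1, so neighbor i contributes w_i if α_i > 1, else 0.
α_i > 1 for i ∈ {1}; NE contributions (7, 0), G = 7.
u_2 = (8 − 0) + 0.4·7 = 10.8.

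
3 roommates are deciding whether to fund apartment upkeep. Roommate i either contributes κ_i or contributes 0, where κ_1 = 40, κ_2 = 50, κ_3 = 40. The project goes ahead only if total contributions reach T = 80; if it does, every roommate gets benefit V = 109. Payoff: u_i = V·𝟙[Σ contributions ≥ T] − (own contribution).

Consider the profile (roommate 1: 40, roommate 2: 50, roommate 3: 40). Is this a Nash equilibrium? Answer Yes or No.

No

Total = 130 ≥ 80: provided.
Roommate 1 (pledges 40, payoff 69): dropping to 0 → total 90, payoff 109. Profitable deviation.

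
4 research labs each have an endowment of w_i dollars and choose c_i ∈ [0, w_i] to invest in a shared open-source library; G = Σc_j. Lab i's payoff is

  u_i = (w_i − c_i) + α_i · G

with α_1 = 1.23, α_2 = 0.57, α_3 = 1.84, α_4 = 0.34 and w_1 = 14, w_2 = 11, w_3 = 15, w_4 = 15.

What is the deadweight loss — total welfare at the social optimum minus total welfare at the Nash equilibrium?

77.48

∂u_i/∂c_i = α_i − 1, so lab i contributes w_i if α_i > 1, else 0.
α_i > 1 for i ∈ {1, 3}; NE contributions (14, 0, 15, 0), G = 29.
W^NE = Σw_i − G^NE + (Σα_i)·G^NE = 55 + 2.98·29 = 141.42.
Planner: ∂(Σu_j)/∂c_i = Σα_j − 1 = 2.98 > 0, so everyone contributes w_i; G^SO = 55, W^SO = 55 + 2.98·55 = 218.9.
Deadweight loss = 77.48.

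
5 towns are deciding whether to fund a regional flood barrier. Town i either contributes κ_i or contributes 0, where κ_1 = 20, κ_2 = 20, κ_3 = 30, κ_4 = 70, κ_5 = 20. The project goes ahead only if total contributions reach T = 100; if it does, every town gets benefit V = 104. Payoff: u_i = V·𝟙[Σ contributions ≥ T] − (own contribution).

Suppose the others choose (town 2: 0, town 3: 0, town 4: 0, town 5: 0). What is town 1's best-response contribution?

Others' total = 0. Even contributing 20 gives 20 < 100: no benefit either way.
Best response: 0.

0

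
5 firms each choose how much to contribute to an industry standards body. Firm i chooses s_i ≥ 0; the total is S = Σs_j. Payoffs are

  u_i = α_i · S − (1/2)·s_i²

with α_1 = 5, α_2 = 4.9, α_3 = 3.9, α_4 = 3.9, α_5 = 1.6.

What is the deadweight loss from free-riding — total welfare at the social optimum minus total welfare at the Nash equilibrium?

599.73

Firm i's FOC: ∂u_i/∂s_i = α_i − s_i = 0, so s_i* = α_i.
NE contributions = (5, 4.9, 3.9, 3.9, 1.6); S = 19.3.
W^NE = (Σα)·S − ½Σα_i² = 19.3² − ½·81.99 = 331.495.
Planner sets s_i = Σα_j = 19.3 for every i, so S^SO = 5·19.3 = 96.5.
W^SO = (Σα)·S^SO − ½·5·(Σα)² = (5/2)·19.3² = 931.225.
Deadweight loss = W^SO − W^NE = 599.73.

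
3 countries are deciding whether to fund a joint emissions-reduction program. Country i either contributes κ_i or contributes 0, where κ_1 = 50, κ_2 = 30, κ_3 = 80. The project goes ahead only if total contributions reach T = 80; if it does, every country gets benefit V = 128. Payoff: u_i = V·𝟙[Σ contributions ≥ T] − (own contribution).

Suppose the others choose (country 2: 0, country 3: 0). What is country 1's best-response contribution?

Others' total = 0. Even contributing 50 gives 50 < 80: no benefit either way.
Best response: 0.

0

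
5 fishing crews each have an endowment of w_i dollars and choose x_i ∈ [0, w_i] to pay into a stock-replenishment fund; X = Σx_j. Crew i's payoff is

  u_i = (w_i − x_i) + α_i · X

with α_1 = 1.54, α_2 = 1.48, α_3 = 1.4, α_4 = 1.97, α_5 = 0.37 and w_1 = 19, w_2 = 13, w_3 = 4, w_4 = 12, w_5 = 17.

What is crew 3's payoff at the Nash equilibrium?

∂u_i/∂x_i = α_i − 1, so crew i contributes w_i if α_i > 1, else 0.
α_i > 1 for i ∈ {1, 2, 3, 4}; NE contributions (19, 13, 4, 12, 0), X = 48.
u_3 = (4 − 4) + 1.4·48 = 67.2.

67.2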